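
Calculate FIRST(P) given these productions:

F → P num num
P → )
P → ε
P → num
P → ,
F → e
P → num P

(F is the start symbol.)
To compute FIRST(P), examine every production with P on the left-hand side, reading each right-hand side left to right until a non-nullable symbol is reached.

From P → ):
  - ')' is a terminal: add ')' and stop
From P → ε:
  - ε-production, so ε ∈ FIRST(P)
From P → num:
  - num is a terminal: add 'num' and stop
From P → ,:
  - ',' is a terminal: add ',' and stop
From P → num P:
  - num is a terminal: add 'num' and stop

Collecting: FIRST(P) = { ')', ',', 'num', ε }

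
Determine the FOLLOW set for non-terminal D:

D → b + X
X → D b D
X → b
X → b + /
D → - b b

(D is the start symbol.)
To compute FOLLOW(D), find every occurrence of D on a right-hand side N → α D β: add FIRST(β) \ {ε}, and if β is empty or nullable also add FOLLOW(N). Iterate to a fixed point.

D is the start symbol, so $ ∈ FOLLOW(D).
In X → D b D: D is followed by b D, add FIRST(b D) \ {ε} = { 'b' }
In X → D b D: D is at the end, add FOLLOW(X)

The FOLLOW sets referred to above (computed the same way, to a fixed point):
  FOLLOW(X) = { $, 'b' }

Taking the union: FOLLOW(D) = { $, 'b' }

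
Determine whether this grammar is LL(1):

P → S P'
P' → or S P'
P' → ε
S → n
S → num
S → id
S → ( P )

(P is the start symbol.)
Yes, the grammar is LL(1).

A grammar is LL(1) if for each non-terminal N with multiple productions, the predict sets of those productions are pairwise disjoint, where PREDICT(N → α) = (FIRST(α) \ {ε}) ∪ (FOLLOW(N) if α ⇒* ε).

Relevant sets:
  FOLLOW(P') = { $, ')' }

For P':
  PREDICT(P' → or S P') = { 'or' }
  PREDICT(P' → ε) = { $, ')' }
For S:
  PREDICT(S → n) = { 'n' }
  PREDICT(S → num) = { 'num' }
  PREDICT(S → id) = { 'id' }
  PREDICT(S → '(' P ')') = { '(' }
P has a single production, so nothing to check there.

All predict sets are disjoint. The grammar IS LL(1).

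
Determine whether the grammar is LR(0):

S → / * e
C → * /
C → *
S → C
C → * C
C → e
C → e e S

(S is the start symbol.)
A grammar is LR(0) if no state in the canonical LR(0) collection has:
  - both a shift item (dot before a terminal) and a complete item (shift-reduce conflict), or
  - two or more complete items (reduce-reduce conflict; the accept item [S' → S .] counts as a complete item here).

Augment with S' → S and build the canonical LR(0) collection (I0 = CLOSURE({[S' → . S]}), then GOTO on every symbol after a dot until no new states appear). It has 12 states:
  I0: { [C → . * /], [C → . * C], [C → . *], [C → . e e S], [C → . e], [S → . / * e], [S → . C], [S' → . S] }  — shift
  I1: { [C → * . /], [C → * . C], [C → * .], [C → . * /], [C → . * C], [C → . *], [C → . e e S], [C → . e] }  — shift, reduce
  I2: { [S → / . * e] }  — shift
  I3: { [S → C .] }  — reduce
  I4: { [S' → S .] }  — accept
  I5: { [C → e . e S], [C → e .] }  — shift, reduce
  I6: { [C → . * /], [C → . * C], [C → . *], [C → . e e S], [C → . e], [C → e e . S], [S → . / * e], [S → . C] }  — shift
  I7: { [C → e e S .] }  — reduce
  I8: { [S → / * . e] }  — shift
  I9: { [S → / * e .] }  — reduce
  I10: { [C → * / .] }  — reduce
  I11: { [C → * C .] }  — reduce

Conflict in state I1:
  Shift-reduce conflict between [C → * .] and [C → . *]
So the grammar is NOT LR(0).

Answer: No. Shift-reduce conflict between [C → * .] and [C → . *]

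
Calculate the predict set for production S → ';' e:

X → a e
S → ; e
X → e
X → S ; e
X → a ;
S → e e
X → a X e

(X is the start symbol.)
{ ';' }

PREDICT(S → ';' e) = (FIRST(RHS) \ {ε}) ∪ (FOLLOW(S) if ε ∈ FIRST(RHS), i.e. RHS ⇒* ε)
FIRST(';' e) = { ';' }
ε ∉ FIRST(';' e), so FOLLOW(S) is not added.
PREDICT(S → ';' e) = { ';' }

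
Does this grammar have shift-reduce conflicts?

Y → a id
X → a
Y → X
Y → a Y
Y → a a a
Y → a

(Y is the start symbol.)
Augment with Y' → Y and build the canonical LR(0) collection (I0 = CLOSURE({[Y' → . Y]}), then GOTO on every symbol after a dot until no new states appear). It has 8 states:
  I0: { [X → . a], [Y → . X], [Y → . a Y], [Y → . a a a], [Y → . a id], [Y → . a], [Y' → . Y] }  — shift
  I1: { [Y → X .] }  — reduce
  I2: { [Y' → Y .] }  — accept
  I3: { [X → . a], [X → a .], [Y → . X], [Y → . a Y], [Y → . a a a], [Y → . a id], [Y → . a], [Y → a . Y], [Y → a . a a], [Y → a . id], [Y → a .] }  — shift, 2 reduces
  I4: { [Y → a Y .] }  — reduce
  I5: { [X → . a], [X → a .], [Y → . X], [Y → . a Y], [Y → . a a a], [Y → . a id], [Y → . a], [Y → a . Y], [Y → a . a a], [Y → a . id], [Y → a .], [Y → a a . a] }  — shift, 2 reduces
  I6: { [Y → a id .] }  — reduce
  I7: { [X → . a], [X → a .], [Y → . X], [Y → . a Y], [Y → . a a a], [Y → . a id], [Y → . a], [Y → a . Y], [Y → a . a a], [Y → a . id], [Y → a .], [Y → a a . a], [Y → a a a .] }  — shift, 3 reduces

I3 contains reduce items [X → a .], [Y → a .] and shift items [X → . a], [Y → . a], [Y → . a Y], [Y → . a a a], [Y → a . a a], [Y → . a id], [Y → a . id] — shift-reduce conflict.
I5 contains reduce items [X → a .], [Y → a .] and shift items [X → . a], [Y → . a], [Y → . a Y], [Y → . a a a], [Y → a . a a], [Y → a a . a], [Y → . a id], [Y → a . id] — shift-reduce conflict.
I7 contains reduce items [X → a .], [Y → a .], [Y → a a a .] and shift items [X → . a], [Y → . a], [Y → . a Y], [Y → . a a a], [Y → a . a a], [Y → a a . a], [Y → . a id], [Y → a . id] — shift-reduce conflict.

Answer: Yes — I3: [X → a .] vs [X → . a]; I5: [X → a .] vs [X → . a]; I7: [X → a .] vs [X → . a]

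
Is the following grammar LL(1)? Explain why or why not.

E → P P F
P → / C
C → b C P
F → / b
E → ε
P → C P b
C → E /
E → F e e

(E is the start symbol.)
A grammar is LL(1) if for each non-terminal N with multiple productions, the predict sets of those productions are pairwise disjoint, where PREDICT(N → α) = (FIRST(α) \ {ε}) ∪ (FOLLOW(N) if α ⇒* ε).

Relevant sets:
  FIRST(P) = { '/', 'b' }
  FIRST(F) = { '/' }
  FIRST(C) = { '/', 'b' }
  FIRST(E) = { '/', 'b', ε }
  FOLLOW(E) = { $, '/' }

For E:
  PREDICT(E → P P F) = { '/', 'b' }
  PREDICT(E → ε) = { $, '/' }
  PREDICT(E → F e e) = { '/' }
For P:
  PREDICT(P → '/' C) = { '/' }
  PREDICT(P → C P b) = { '/', 'b' }
For C:
  PREDICT(C → b C P) = { 'b' }
  PREDICT(C → E '/') = { '/', 'b' }
F has a single production, so nothing to check there.

Conflict found: Predict set conflict for E: { '/' }
The grammar is NOT LL(1).

Answer: No. Predict set conflict for E: { '/' }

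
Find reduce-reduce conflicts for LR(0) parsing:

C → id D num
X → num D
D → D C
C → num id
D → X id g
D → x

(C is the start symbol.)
No reduce-reduce conflicts

Augment with C' → C and build the canonical LR(0) collection (I0 = CLOSURE({[C' → . C]}), then GOTO on every symbol after a dot until no new states appear). It has 14 states:
  I0: { [C → . id D num], [C → . num id], [C' → . C] }  — shift
  I1: { [C' → C .] }  — accept
  I2: { [C → id . D num], [D → . D C], [D → . X id g], [D → . x], [X → . num D] }  — shift
  I3: { [C → num . id] }  — shift
  I4: { [C → num id .] }  — reduce
  I5: { [C → . id D num], [C → . num id], [C → id D . num], [D → D . C] }  — shift
  I6: { [D → X . id g] }  — shift
  I7: { [D → . D C], [D → . X id g], [D → . x], [X → . num D], [X → num . D] }  — shift
  I8: { [D → x .] }  — reduce
  I9: { [C → . id D num], [C → . num id], [D → D . C], [X → num D .] }  — shift, reduce
  I10: { [D → D C .] }  — reduce
  I11: { [D → X id . g] }  — shift
  I12: { [D → X id g .] }  — reduce
  I13: { [C → id D num .], [C → num . id] }  — shift, reduce

No state contains more than one complete item.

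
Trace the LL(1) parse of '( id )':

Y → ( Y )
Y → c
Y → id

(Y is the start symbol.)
Stack is shown with the top on the left.

Stack    Input     Action
-------------------------
Y $      ( id ) $  output Y → ( Y )
( Y ) $  ( id ) $  match '('
Y ) $    id ) $    output Y → id
id ) $   id ) $    match 'id'
) $      ) $       match ')'
$        $         accept

The string is accepted.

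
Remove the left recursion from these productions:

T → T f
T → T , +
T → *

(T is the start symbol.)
T is directly left-recursive. The standard transformation for
  A → A α₁ | ... | A α_m | β₁ | ... | β_n
is
  A  → β₁ A' | ... | β_n A'
  A' → α₁ A' | ... | α_m A' | ε

T → * becomes T → * T'
T → T f becomes T' → f T'
T → T , + becomes T' → , + T'
Add T' → ε

Resulting grammar:
T → * T'
T' → f T'
T' → , + T'
T' → ε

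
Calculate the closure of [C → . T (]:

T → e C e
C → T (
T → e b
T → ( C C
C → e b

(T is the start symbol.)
Start with: [C → . T (]
  [C → . T (] has the dot before T: add [T → . e C e], [T → . e b], [T → . ( C C]
No further items can be added.

CLOSURE = { [C → . T (], [T → . ( C C], [T → . e C e], [T → . e b] }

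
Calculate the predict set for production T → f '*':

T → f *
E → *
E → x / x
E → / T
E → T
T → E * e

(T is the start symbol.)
{ 'f' }

PREDICT(T → f '*') = (FIRST(RHS) \ {ε}) ∪ (FOLLOW(T) if ε ∈ FIRST(RHS), i.e. RHS ⇒* ε)
FIRST(f '*') = { 'f' }
ε ∉ FIRST(f '*'), so FOLLOW(T) is not added.
PREDICT(T → f '*') = { 'f' }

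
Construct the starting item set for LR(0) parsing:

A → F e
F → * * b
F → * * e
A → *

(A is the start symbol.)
First, augment the grammar with A' → A
I₀ = CLOSURE({ [A' → . A] }):
  [A' → . A] has the dot before A: add [A → . F e], [A → . *]
  [A → . F e] has the dot before F: add [F → . * * b], [F → . * * e]
No further items can be added.

I₀ = { [A → . *], [A → . F e], [A' → . A], [F → . * * b], [F → . * * e] }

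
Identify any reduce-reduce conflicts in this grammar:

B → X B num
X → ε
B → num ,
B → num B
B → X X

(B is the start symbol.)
Yes — I7: [B → X X .] vs [X → .]

A reduce-reduce conflict occurs when an LR(0) state has two complete items [A → α .] and [B → β .] — both call for a reduction, and with no lookahead the parser cannot choose between them.

Augment with B' → B and build the canonical LR(0) collection (I0 = CLOSURE({[B' → . B]}), then GOTO on every symbol after a dot until no new states appear). It has 9 states:
  I0: { [B → . X B num], [B → . X X], [B → . num ,], [B → . num B], [B' → . B], [X → .] }  — shift, reduce
  I1: { [B' → B .] }  — accept
  I2: { [B → . X B num], [B → . X X], [B → . num ,], [B → . num B], [B → X . B num], [B → X . X], [X → .] }  — shift, reduce
  I3: { [B → . X B num], [B → . X X], [B → . num ,], [B → . num B], [B → num . ,], [B → num . B], [X → .] }  — shift, reduce
  I4: { [B → num , .] }  — reduce
  I5: { [B → num B .] }  — reduce
  I6: { [B → X B . num] }  — shift
  I7: { [B → . X B num], [B → . X X], [B → . num ,], [B → . num B], [B → X . B num], [B → X . X], [B → X X .], [X → .] }  — shift, 2 reduces
  I8: { [B → X B num .] }  — reduce

I7 contains complete items [B → X X .], [X → .] — reduce-reduce conflict.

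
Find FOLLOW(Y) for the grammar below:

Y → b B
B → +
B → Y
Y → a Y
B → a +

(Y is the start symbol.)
Y is the start symbol, so $ ∈ FOLLOW(Y).
In B → Y: Y is at the end, add FOLLOW(B)
In Y → a Y: Y is at the end; this adds FOLLOW(Y) to itself — nothing new

The FOLLOW sets referred to above (computed the same way, to a fixed point):
  FOLLOW(B) = { $ }

Taking the union: FOLLOW(Y) = { $ }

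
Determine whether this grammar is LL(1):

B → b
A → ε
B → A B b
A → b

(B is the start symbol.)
A grammar is LL(1) if for each non-terminal N with multiple productions, the predict sets of those productions are pairwise disjoint, where PREDICT(N → α) = (FIRST(α) \ {ε}) ∪ (FOLLOW(N) if α ⇒* ε).

Relevant sets:
  FIRST(A) = { 'b', ε }
  FIRST(B) = { 'b' }
  FOLLOW(A) = { 'b' }

For B:
  PREDICT(B → b) = { 'b' }
  PREDICT(B → A B b) = { 'b' }
For A:
  PREDICT(A → ε) = { 'b' }
  PREDICT(A → b) = { 'b' }

Conflict found: Predict set conflict for B: { 'b' }
The grammar is NOT LL(1).

Answer: No. Predict set conflict for B: { 'b' }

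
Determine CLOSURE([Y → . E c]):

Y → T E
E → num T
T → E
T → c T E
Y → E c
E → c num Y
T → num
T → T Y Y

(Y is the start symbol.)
To compute CLOSURE, for each item [A → α.Bβ] where B is a non-terminal, add [B → .γ] for all productions B → γ; repeat for the newly added items until nothing changes.

Start with: [Y → . E c]
  [Y → . E c] has the dot before E: add [E → . num T], [E → . c num Y]
No further items can be added.

CLOSURE = { [E → . c num Y], [E → . num T], [Y → . E c] }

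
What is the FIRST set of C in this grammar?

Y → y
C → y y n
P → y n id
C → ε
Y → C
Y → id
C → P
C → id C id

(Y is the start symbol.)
FIRST sets of the other non-terminals involved (by the same procedure, iterated to a fixed point):
  FIRST(P) = { 'y' }

From C → y y n:
  - y is a terminal: add 'y' and stop
From C → ε:
  - ε-production, so ε ∈ FIRST(C)
From C → P:
  - P is a non-terminal: add FIRST(P) \ {ε} = { 'y' }
    P is not nullable, so stop
From C → id C id:
  - id is a terminal: add 'id' and stop

Collecting: FIRST(C) = { 'id', 'y', ε }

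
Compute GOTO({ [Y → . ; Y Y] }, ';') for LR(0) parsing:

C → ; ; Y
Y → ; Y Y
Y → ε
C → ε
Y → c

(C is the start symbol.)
GOTO(I, ';') = CLOSURE({ [A → αX.β] : [A → α.Xβ] ∈ I, X = ';' })

Items with dot before ';', with the dot advanced:
  [Y → . ; Y Y] → [Y → ; . Y Y]
Closure of the advanced items:
  [Y → ; . Y Y] has the dot before Y: add [Y → . ; Y Y], [Y → .], [Y → . c]

GOTO = { [Y → . ; Y Y], [Y → . c], [Y → .], [Y → ; . Y Y] }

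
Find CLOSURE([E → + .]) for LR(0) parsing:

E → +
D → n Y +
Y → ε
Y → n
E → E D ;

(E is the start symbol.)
{ [E → + .] }

To compute CLOSURE, for each item [A → α.Bβ] where B is a non-terminal, add [B → .γ] for all productions B → γ; repeat for the newly added items until nothing changes.

Start with: [E → + .]
The dot is at the end, so nothing is added.

CLOSURE = { [E → + .] }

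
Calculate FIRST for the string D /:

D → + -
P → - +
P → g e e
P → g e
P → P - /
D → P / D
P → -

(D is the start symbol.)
{ '+', '-', 'g' }

FIRST sets of the non-terminals involved (from the grammar, by fixed-point iteration):
  FIRST(D) = { '+', '-', 'g' }

To compute FIRST(D /), process the symbols left to right:
Symbol D is a non-terminal. Add FIRST(D) \ {ε} = { '+', '-', 'g' }
D is not nullable (ε ∉ FIRST(D)), so stop here.
FIRST(D /) = { '+', '-', 'g' }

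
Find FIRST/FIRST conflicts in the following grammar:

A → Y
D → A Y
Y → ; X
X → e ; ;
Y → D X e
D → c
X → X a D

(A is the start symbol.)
Yes. D → A Y / D → c on { 'c' }; Y → ';' X / Y → D X e on { ';' }; X → e ';' ';' / X → X a D on { 'e' }

FIRST sets of the non-terminals at (or reachable through a nullable prefix from) the front of some alternative:
  FIRST(A) = { ';', 'c' }
  FIRST(D) = { ';', 'c' }
  FIRST(X) = { 'e' }

Productions for D:
  D → A Y: FIRST = { ';', 'c' }
  D → c: FIRST = { 'c' }
Productions for Y:
  Y → ; X: FIRST = { ';' }
  Y → D X e: FIRST = { ';', 'c' }
Productions for X:
  X → e ; ;: FIRST = { 'e' }
  X → X a D: FIRST = { 'e' }
A has only one production, so no FIRST/FIRST conflict is possible there.

Conflict for D: D → A Y and D → c
  Overlap: { 'c' }
Conflict for Y: Y → ; X and Y → D X e
  Overlap: { ';' }
Conflict for X: X → e ; ; and X → X a D
  Overlap: { 'e' }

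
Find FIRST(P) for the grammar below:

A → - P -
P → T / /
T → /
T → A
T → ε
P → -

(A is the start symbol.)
FIRST sets of the other non-terminals involved (by the same procedure, iterated to a fixed point):
  FIRST(T) = { '-', '/', ε }

From P → T / /:
  - T is a non-terminal: add FIRST(T) \ {ε} = { '-', '/' }
    T is nullable, so continue to the next symbol
  - '/' is a terminal: add '/' and stop
From P → -:
  - '-' is a terminal: add '-' and stop

Collecting: FIRST(P) = { '-', '/' }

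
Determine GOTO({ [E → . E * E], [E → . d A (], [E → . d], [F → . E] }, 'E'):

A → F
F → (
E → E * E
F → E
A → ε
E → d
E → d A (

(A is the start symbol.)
{ [E → E . * E], [F → E .] }

GOTO(I, 'E') = CLOSURE({ [A → αX.β] : [A → α.Xβ] ∈ I, X = 'E' })

Items with dot before 'E', with the dot advanced:
  [E → . E * E] → [E → E . * E]
  [F → . E] → [F → E .]
Closure adds nothing (no advanced item has the dot before a non-terminal).

GOTO = { [E → E . * E], [F → E .] }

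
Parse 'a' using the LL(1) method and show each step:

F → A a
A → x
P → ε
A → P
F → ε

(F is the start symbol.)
Stack is shown with the top on the left.

Stack  Input  Action
--------------------
F $    a $    output F → A a
A a $  a $    output A → P
P a $  a $    output P → ε
a $    a $    match 'a'
$      $      accept

The string is accepted.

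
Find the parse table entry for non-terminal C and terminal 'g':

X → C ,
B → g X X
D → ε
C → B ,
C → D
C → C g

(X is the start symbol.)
C → B ,, C → D, C → C g

To find M[C, 'g'], we find productions for C where 'g' is in the predict set (PREDICT(N → α) = (FIRST(α) \ {ε}) ∪ (FOLLOW(N) if α ⇒* ε)).

Relevant sets:
  FIRST(B) = { 'g' }
  FIRST(D) = { ε }
  FIRST(C) = { 'g', ε }
  FOLLOW(C) = { ',', 'g' }

C → B ,: PREDICT = { 'g' }
  'g' is in predict set, so this production goes in M[C, 'g']
C → D: PREDICT = { ',', 'g' }
  'g' is in predict set, so this production goes in M[C, 'g']
C → C g: PREDICT = { 'g' }
  'g' is in predict set, so this production goes in M[C, 'g']

M[C, 'g'] = C → B ,, C → D, C → C g  (a multiply-defined cell — the grammar is not LL(1))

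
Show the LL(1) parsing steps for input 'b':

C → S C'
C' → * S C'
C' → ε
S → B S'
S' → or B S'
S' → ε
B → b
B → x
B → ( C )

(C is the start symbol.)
Stack is shown with the top on the left.

Stack      Input  Action
------------------------
C $        b $    output C → S C'
S C' $     b $    output S → B S'
B S' C' $  b $    output B → b
b S' C' $  b $    match 'b'
S' C' $    $      output S' → ε
C' $       $      output C' → ε
$          $      accept

The string is accepted.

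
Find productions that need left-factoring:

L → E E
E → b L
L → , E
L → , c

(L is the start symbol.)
Yes, L has productions with common prefix ','

Left-factoring is needed when two productions for the same non-terminal
share a common prefix on the right-hand side.

Productions for L:
  L → E E
  L → , E
  L → , c

Found common prefix ',' in productions for L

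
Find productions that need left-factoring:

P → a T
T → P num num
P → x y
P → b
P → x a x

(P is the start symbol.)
Left-factoring is needed when two productions for the same non-terminal
share a common prefix on the right-hand side.

Productions for P:
  P → a T
  P → x y
  P → b
  P → x a x

Found common prefix 'x' in productions for P

Answer: Yes, P has productions with common prefix 'x'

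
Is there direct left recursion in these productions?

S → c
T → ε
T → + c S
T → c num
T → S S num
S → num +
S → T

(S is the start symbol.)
No direct left recursion

Direct left recursion occurs when N → N α for some non-terminal N (the right-hand side begins with the left-hand side itself).

S → c: starts with c
T → ε: starts with ε
T → + c S: starts with '+'
T → c num: starts with c
T → S S num: starts with S
S → num +: starts with num
S → T: starts with T

No direct left recursion found.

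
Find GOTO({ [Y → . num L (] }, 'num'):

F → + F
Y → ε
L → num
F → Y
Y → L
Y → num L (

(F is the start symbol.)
GOTO(I, 'num') = CLOSURE({ [A → αX.β] : [A → α.Xβ] ∈ I, X = 'num' })

Items with dot before 'num', with the dot advanced:
  [Y → . num L (] → [Y → num . L (]
Closure of the advanced items:
  [Y → num . L (] has the dot before L: add [L → . num]

GOTO = { [L → . num], [Y → num . L (] }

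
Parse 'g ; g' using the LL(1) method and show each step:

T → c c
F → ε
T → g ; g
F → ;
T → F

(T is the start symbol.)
LL(1) parsing maintains a stack (initially the start symbol over $) and the input. At each step: if the stack top is a terminal, match it against the current input token; if it is a non-terminal N, replace it with the RHS of M[N, lookahead] (the unique production whose predict set contains the lookahead).

Stack is shown with the top on the left.

Stack    Input    Action
------------------------
T $      g ; g $  output T → g ; g
g ; g $  g ; g $  match 'g'
; g $    ; g $    match ';'
g $      g $      match 'g'
$        $        accept

The string is accepted.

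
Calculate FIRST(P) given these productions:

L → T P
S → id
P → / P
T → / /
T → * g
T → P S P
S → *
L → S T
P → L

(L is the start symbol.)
{ '*', '/', 'id' }

FIRST sets of the other non-terminals involved (by the same procedure, iterated to a fixed point):
  FIRST(L) = { '*', '/', 'id' }

From P → / P:
  - '/' is a terminal: add '/' and stop
From P → L:
  - L is a non-terminal: add FIRST(L) \ {ε} = { '*', '/', 'id' }
    L is not nullable, so stop

Collecting: FIRST(P) = { '*', '/', 'id' }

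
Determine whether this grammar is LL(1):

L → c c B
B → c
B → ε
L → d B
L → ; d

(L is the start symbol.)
A grammar is LL(1) if for each non-terminal N with multiple productions, the predict sets of those productions are pairwise disjoint, where PREDICT(N → α) = (FIRST(α) \ {ε}) ∪ (FOLLOW(N) if α ⇒* ε).

Relevant sets:
  FOLLOW(B) = { $ }

For L:
  PREDICT(L → c c B) = { 'c' }
  PREDICT(L → d B) = { 'd' }
  PREDICT(L → ';' d) = { ';' }
For B:
  PREDICT(B → c) = { 'c' }
  PREDICT(B → ε) = { $ }

All predict sets are disjoint. The grammar IS LL(1).

Answer: Yes, the grammar is LL(1).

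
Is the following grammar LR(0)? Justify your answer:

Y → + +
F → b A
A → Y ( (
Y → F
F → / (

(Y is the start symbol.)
Augment with Y' → Y and build the canonical LR(0) collection (I0 = CLOSURE({[Y' → . Y]}), then GOTO on every symbol after a dot until no new states appear). It has 12 states:
  I0: { [F → . / (], [F → . b A], [Y → . + +], [Y → . F], [Y' → . Y] }  — shift
  I1: { [Y → + . +] }  — shift
  I2: { [F → / . (] }  — shift
  I3: { [Y → F .] }  — reduce
  I4: { [Y' → Y .] }  — accept
  I5: { [A → . Y ( (], [F → . / (], [F → . b A], [F → b . A], [Y → . + +], [Y → . F] }  — shift
  I6: { [F → b A .] }  — reduce
  I7: { [A → Y . ( (] }  — shift
  I8: { [A → Y ( . (] }  — shift
  I9: { [A → Y ( ( .] }  — reduce
  I10: { [F → / ( .] }  — reduce
  I11: { [Y → + + .] }  — reduce

Every state is either a pure shift/goto state or contains exactly one complete item and nothing to shift — no conflicts. The grammar is LR(0).

Answer: Yes, the grammar is LR(0)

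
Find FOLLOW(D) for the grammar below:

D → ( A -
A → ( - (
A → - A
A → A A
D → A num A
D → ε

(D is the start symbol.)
{ $ }

To compute FOLLOW(D), find every occurrence of D on a right-hand side N → α D β: add FIRST(β) \ {ε}, and if β is empty or nullable also add FOLLOW(N). Iterate to a fixed point.

D is the start symbol, so $ ∈ FOLLOW(D).
D does not occur on any right-hand side.

Taking the union: FOLLOW(D) = { $ }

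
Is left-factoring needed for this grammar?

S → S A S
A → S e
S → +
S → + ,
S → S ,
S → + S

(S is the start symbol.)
Left-factoring is needed when two productions for the same non-terminal
share a common prefix on the right-hand side.

Productions for S:
  S → S A S
  S → +
  S → + ,
  S → S ,
  S → + S

Found common prefix 'S' in productions for S
Found common prefix '+' in productions for S

Answer: Yes, S has productions with common prefix 'S'; S has productions with common prefix '+'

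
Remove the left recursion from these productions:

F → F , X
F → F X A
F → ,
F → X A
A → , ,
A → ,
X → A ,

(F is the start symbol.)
F → , F'
F → X A F'
F' → , X F'
F' → X A F'
F' → ε
A → , ,
A → ,
X → A ,

F is directly left-recursive. The standard transformation for
  A → A α₁ | ... | A α_m | β₁ | ... | β_n
is
  A  → β₁ A' | ... | β_n A'
  A' → α₁ A' | ... | α_m A' | ε

F → , becomes F → , F'
F → X A becomes F → X A F'
F → F , X becomes F' → , X F'
F → F X A becomes F' → X A F'
Add F' → ε

Productions for other non-terminals are unchanged:
  A → , ,
  A → ,
  X → A ,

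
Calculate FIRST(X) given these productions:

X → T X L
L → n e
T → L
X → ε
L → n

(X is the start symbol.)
To compute FIRST(X), examine every production with X on the left-hand side, reading each right-hand side left to right until a non-nullable symbol is reached.

FIRST sets of the other non-terminals involved (by the same procedure, iterated to a fixed point):
  FIRST(T) = { 'n' }

From X → T X L:
  - T is a non-terminal: add FIRST(T) \ {ε} = { 'n' }
    T is not nullable, so stop
From X → ε:
  - ε-production, so ε ∈ FIRST(X)

Collecting: FIRST(X) = { 'n', ε }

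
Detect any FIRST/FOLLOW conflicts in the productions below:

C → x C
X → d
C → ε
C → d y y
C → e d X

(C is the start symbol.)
No FIRST/FOLLOW conflicts.

A FIRST/FOLLOW conflict occurs when a non-terminal N has a nullable alternative N → β (β ⇒* ε) and another alternative N → α with FIRST(α) ∩ FOLLOW(N) ≠ ∅: on such a lookahead the parser cannot decide between expanding α and letting N vanish via β.

Nullable non-terminals: C.

C: nullable alternative(s) C → ε; FOLLOW(C) = { $ }
  C → x C: FIRST \ {ε} = { 'x' } — disjoint from FOLLOW(C)
  C → ε: FIRST \ {ε} = { } — this is the only nullable alternative, skip
  C → d y y: FIRST \ {ε} = { 'd' } — disjoint from FOLLOW(C)
  C → e d X: FIRST \ {ε} = { 'e' } — disjoint from FOLLOW(C)

X has no nullable alternative, so no FIRST/FOLLOW check is needed there.

No FIRST/FOLLOW conflicts found.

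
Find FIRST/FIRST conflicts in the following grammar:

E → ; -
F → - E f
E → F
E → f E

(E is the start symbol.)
FIRST sets of the non-terminals at (or reachable through a nullable prefix from) the front of some alternative:
  FIRST(F) = { '-' }

Productions for E:
  E → ; -: FIRST = { ';' }
  E → F: FIRST = { '-' }
  E → f E: FIRST = { 'f' }
F has only one production, so no FIRST/FIRST conflict is possible there.

All alternatives of each non-terminal have pairwise disjoint FIRST sets.

Answer: No FIRST/FIRST conflicts.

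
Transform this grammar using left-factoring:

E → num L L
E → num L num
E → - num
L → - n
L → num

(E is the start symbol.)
Left-factoring transforms A → αβ₁ | αβ₂ into A → αA' and A' → β₁ | β₂
(α is the longest common prefix among the alternatives). Repeat until
no nonterminal has two alternatives with a common prefix.

Round 1: E has alternatives sharing prefix 'num L'. Introduce E': E → num L E'
  Add: E' → L
  Add: E' → num

No remaining common prefixes — done.

Resulting grammar:
E → num L E'
E' → L
E' → num
E → - num
L → - n
L → num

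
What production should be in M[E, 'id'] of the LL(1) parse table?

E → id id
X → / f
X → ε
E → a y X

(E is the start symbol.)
To find M[E, 'id'], we find productions for E where 'id' is in the predict set (PREDICT(N → α) = (FIRST(α) \ {ε}) ∪ (FOLLOW(N) if α ⇒* ε)).

E → id id: PREDICT = { 'id' }
  'id' is in predict set, so this production goes in M[E, 'id']
E → a y X: PREDICT = { 'a' }

M[E, 'id'] = E → id id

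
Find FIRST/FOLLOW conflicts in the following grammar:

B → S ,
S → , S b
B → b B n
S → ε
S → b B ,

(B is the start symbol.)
A FIRST/FOLLOW conflict occurs when a non-terminal N has a nullable alternative N → β (β ⇒* ε) and another alternative N → α with FIRST(α) ∩ FOLLOW(N) ≠ ∅: on such a lookahead the parser cannot decide between expanding α and letting N vanish via β.

Nullable non-terminals: S.

S: nullable alternative(s) S → ε; FOLLOW(S) = { ',', 'b' }
  S → , S b: FIRST \ {ε} = { ',' } — overlaps FOLLOW(S) on { ',' }: CONFLICT
  S → ε: FIRST \ {ε} = { } — this is the only nullable alternative, skip
  S → b B ,: FIRST \ {ε} = { 'b' } — overlaps FOLLOW(S) on { 'b' }: CONFLICT

B has no nullable alternative, so no FIRST/FOLLOW check is needed there.

So the grammar has 2 FIRST/FOLLOW conflicts (marked CONFLICT above).

Answer: Yes. S → ',' S b with FOLLOW(S) on { ',' }; S → b B ',' with FOLLOW(S) on { 'b' }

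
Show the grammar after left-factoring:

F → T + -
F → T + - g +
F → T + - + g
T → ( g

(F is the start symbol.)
Left-factoring transforms A → αβ₁ | αβ₂ into A → αA' and A' → β₁ | β₂
(α is the longest common prefix among the alternatives). Repeat until
no nonterminal has two alternatives with a common prefix.

Round 1: F has alternatives sharing prefix 'T + -'. Introduce F': F → T + - F'
  Add: F' → ε
  Add: F' → g +
  Add: F' → + g

No remaining common prefixes — done.

Resulting grammar:
F → T + - F'
F' → ε
F' → g +
F' → + g
T → ( g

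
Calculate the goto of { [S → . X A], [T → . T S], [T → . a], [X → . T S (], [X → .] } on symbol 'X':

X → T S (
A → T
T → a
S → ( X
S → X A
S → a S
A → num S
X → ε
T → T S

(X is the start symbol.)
{ [A → . T], [A → . num S], [S → X . A], [T → . T S], [T → . a] }

GOTO(I, 'X') = CLOSURE({ [A → αX.β] : [A → α.Xβ] ∈ I, X = 'X' })

Items with dot before 'X', with the dot advanced:
  [S → . X A] → [S → X . A]
Closure of the advanced items:
  [S → X . A] has the dot before A: add [A → . T], [A → . num S]
  [A → . T] has the dot before T: add [T → . a], [T → . T S]

GOTO = { [A → . T], [A → . num S], [S → X . A], [T → . T S], [T → . a] }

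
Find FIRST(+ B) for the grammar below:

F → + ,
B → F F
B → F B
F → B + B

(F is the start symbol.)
To compute FIRST(+ B), process the symbols left to right:
Symbol + is a terminal. Add '+' and stop.
FIRST(+ B) = { '+' }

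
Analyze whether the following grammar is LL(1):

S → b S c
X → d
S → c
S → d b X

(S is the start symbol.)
Yes, the grammar is LL(1).

For S:
  PREDICT(S → b S c) = { 'b' }
  PREDICT(S → c) = { 'c' }
  PREDICT(S → d b X) = { 'd' }
X has a single production, so nothing to check there.

All predict sets are disjoint. The grammar IS LL(1).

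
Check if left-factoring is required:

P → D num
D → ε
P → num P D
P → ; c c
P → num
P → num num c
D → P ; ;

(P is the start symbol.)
Yes, P has productions with common prefix 'num'

Left-factoring is needed when two productions for the same non-terminal
share a common prefix on the right-hand side.

Productions for P:
  P → D num
  P → num P D
  P → ; c c
  P → num
  P → num num c
Productions for D:
  D → ε
  D → P ; ;

Found common prefix 'num' in productions for P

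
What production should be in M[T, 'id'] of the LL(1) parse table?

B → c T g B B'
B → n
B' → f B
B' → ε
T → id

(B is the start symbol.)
T → id

To find M[T, 'id'], we find productions for T where 'id' is in the predict set (PREDICT(N → α) = (FIRST(α) \ {ε}) ∪ (FOLLOW(N) if α ⇒* ε)).

T → id: PREDICT = { 'id' }
  'id' is in predict set, so this production goes in M[T, 'id']

M[T, 'id'] = T → id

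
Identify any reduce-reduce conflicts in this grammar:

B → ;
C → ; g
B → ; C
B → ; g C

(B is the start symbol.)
No reduce-reduce conflicts

A reduce-reduce conflict occurs when an LR(0) state has two complete items [A → α .] and [B → β .] — both call for a reduction, and with no lookahead the parser cannot choose between them.

Augment with B' → B and build the canonical LR(0) collection (I0 = CLOSURE({[B' → . B]}), then GOTO on every symbol after a dot until no new states appear). It has 8 states:
  I0: { [B → . ; C], [B → . ; g C], [B → . ;], [B' → . B] }  — shift
  I1: { [B → ; . C], [B → ; . g C], [B → ; .], [C → . ; g] }  — shift, reduce
  I2: { [B' → B .] }  — accept
  I3: { [C → ; . g] }  — shift
  I4: { [B → ; C .] }  — reduce
  I5: { [B → ; g . C], [C → . ; g] }  — shift
  I6: { [B → ; g C .] }  — reduce
  I7: { [C → ; g .] }  — reduce

No state contains more than one complete item.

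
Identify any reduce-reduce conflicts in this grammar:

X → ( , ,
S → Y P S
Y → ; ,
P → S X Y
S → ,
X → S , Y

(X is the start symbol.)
No reduce-reduce conflicts

Augment with X' → X and build the canonical LR(0) collection (I0 = CLOSURE({[X' → . X]}), then GOTO on every symbol after a dot until no new states appear). It has 17 states:
  I0: { [S → . ,], [S → . Y P S], [X → . ( , ,], [X → . S , Y], [X' → . X], [Y → . ; ,] }  — shift
  I1: { [X → ( . , ,] }  — shift
  I2: { [S → , .] }  — reduce
  I3: { [Y → ; . ,] }  — shift
  I4: { [X → S . , Y] }  — shift
  I5: { [X' → X .] }  — accept
  I6: { [P → . S X Y], [S → . ,], [S → . Y P S], [S → Y . P S], [Y → . ; ,] }  — shift
  I7: { [S → . ,], [S → . Y P S], [S → Y P . S], [Y → . ; ,] }  — shift
  I8: { [P → S . X Y], [S → . ,], [S → . Y P S], [X → . ( , ,], [X → . S , Y], [Y → . ; ,] }  — shift
  I9: { [P → S X . Y], [Y → . ; ,] }  — shift
  I10: { [P → S X Y .] }  — reduce
  I11: { [S → Y P S .] }  — reduce
  I12: { [X → S , . Y], [Y → . ; ,] }  — shift
  I13: { [X → S , Y .] }  — reduce
  I14: { [Y → ; , .] }  — reduce
  I15: { [X → ( , . ,] }  — shift
  I16: { [X → ( , , .] }  — reduce

No state contains more than one complete item.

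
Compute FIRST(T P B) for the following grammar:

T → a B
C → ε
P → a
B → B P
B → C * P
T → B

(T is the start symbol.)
FIRST sets of the non-terminals involved (from the grammar, by fixed-point iteration):
  FIRST(T) = { '*', 'a' }

To compute FIRST(T P B), process the symbols left to right:
Symbol T is a non-terminal. Add FIRST(T) \ {ε} = { '*', 'a' }
T is not nullable (ε ∉ FIRST(T)), so stop here.
FIRST(T P B) = { '*', 'a' }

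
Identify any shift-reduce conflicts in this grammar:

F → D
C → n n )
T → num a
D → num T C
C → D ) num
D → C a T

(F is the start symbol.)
A shift-reduce conflict occurs when an LR(0) state has both:
  - a complete (reduce) item [A → α .] (dot at the end), and
  - a shift item [B → β . c γ] (dot before a terminal).

Augment with F' → F and build the canonical LR(0) collection (I0 = CLOSURE({[F' → . F]}), then GOTO on every symbol after a dot until no new states appear). It has 17 states:
  I0: { [C → . D ) num], [C → . n n )], [D → . C a T], [D → . num T C], [F → . D], [F' → . F] }  — shift
  I1: { [D → C . a T] }  — shift
  I2: { [C → D . ) num], [F → D .] }  — shift, reduce
  I3: { [F' → F .] }  — accept
  I4: { [C → n . n )] }  — shift
  I5: { [D → num . T C], [T → . num a] }  — shift
  I6: { [C → . D ) num], [C → . n n )], [D → . C a T], [D → . num T C], [D → num T . C] }  — shift
  I7: { [T → num . a] }  — shift
  I8: { [T → num a .] }  — reduce
  I9: { [D → C . a T], [D → num T C .] }  — shift, reduce
  I10: { [C → D . ) num] }  — shift
  I11: { [C → D ) . num] }  — shift
  I12: { [C → D ) num .] }  — reduce
  I13: { [D → C a . T], [T → . num a] }  — shift
  I14: { [D → C a T .] }  — reduce
  I15: { [C → n n . )] }  — shift
  I16: { [C → n n ) .] }  — reduce

I2 contains reduce item [F → D .] and shift item [C → D . ) num] — shift-reduce conflict.
I9 contains reduce item [D → num T C .] and shift item [D → C . a T] — shift-reduce conflict.

Answer: Yes — I2: [F → D .] vs [C → D . ) num]; I9: [D → num T C .] vs [D → C . a T]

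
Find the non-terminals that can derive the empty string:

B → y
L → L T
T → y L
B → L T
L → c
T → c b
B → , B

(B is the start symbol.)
None

There are no ε-productions, so no non-terminal can derive ε.
No non-terminals are nullable.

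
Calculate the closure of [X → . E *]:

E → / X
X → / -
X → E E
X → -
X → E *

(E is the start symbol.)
To compute CLOSURE, for each item [A → α.Bβ] where B is a non-terminal, add [B → .γ] for all productions B → γ; repeat for the newly added items until nothing changes.

Start with: [X → . E *]
  [X → . E *] has the dot before E: add [E → . / X]
No further items can be added.

CLOSURE = { [E → . / X], [X → . E *] }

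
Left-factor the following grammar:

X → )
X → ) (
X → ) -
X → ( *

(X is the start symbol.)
Left-factoring transforms A → αβ₁ | αβ₂ into A → αA' and A' → β₁ | β₂
(α is the longest common prefix among the alternatives). Repeat until
no nonterminal has two alternatives with a common prefix.

Round 1: X has alternatives sharing prefix ')'. Introduce X': X → ) X'
  Add: X' → ε
  Add: X' → (
  Add: X' → -

No remaining common prefixes — done.

Resulting grammar:
X → ) X'
X' → ε
X' → (
X' → -
X → ( *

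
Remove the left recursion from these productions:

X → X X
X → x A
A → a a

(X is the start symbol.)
X → x A X'
X' → X X'
X' → ε
A → a a

X is directly left-recursive. The standard transformation for
  A → A α₁ | ... | A α_m | β₁ | ... | β_n
is
  A  → β₁ A' | ... | β_n A'
  A' → α₁ A' | ... | α_m A' | ε

X → x A becomes X → x A X'
X → X X becomes X' → X X'
Add X' → ε

Productions for other non-terminals are unchanged:
  A → a a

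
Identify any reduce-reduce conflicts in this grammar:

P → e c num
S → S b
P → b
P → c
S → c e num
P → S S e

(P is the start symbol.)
A reduce-reduce conflict occurs when an LR(0) state has two complete items [A → α .] and [B → β .] — both call for a reduction, and with no lookahead the parser cannot choose between them.

Augment with P' → P and build the canonical LR(0) collection (I0 = CLOSURE({[P' → . P]}), then GOTO on every symbol after a dot until no new states appear). It has 14 states:
  I0: { [P → . S S e], [P → . b], [P → . c], [P → . e c num], [P' → . P], [S → . S b], [S → . c e num] }  — shift
  I1: { [P' → P .] }  — accept
  I2: { [P → S . S e], [S → . S b], [S → . c e num], [S → S . b] }  — shift
  I3: { [P → b .] }  — reduce
  I4: { [P → c .], [S → c . e num] }  — shift, reduce
  I5: { [P → e . c num] }  — shift
  I6: { [P → e c . num] }  — shift
  I7: { [P → e c num .] }  — reduce
  I8: { [S → c e . num] }  — shift
  I9: { [S → c e num .] }  — reduce
  I10: { [P → S S . e], [S → S . b] }  — shift
  I11: { [S → S b .] }  — reduce
  I12: { [S → c . e num] }  — shift
  I13: { [P → S S e .] }  — reduce

No state contains more than one complete item.

Answer: No reduce-reduce conflicts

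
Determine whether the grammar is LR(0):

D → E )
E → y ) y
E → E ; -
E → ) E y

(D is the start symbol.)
Yes, the grammar is LR(0)

A grammar is LR(0) if no state in the canonical LR(0) collection has:
  - both a shift item (dot before a terminal) and a complete item (shift-reduce conflict), or
  - two or more complete items (reduce-reduce conflict; the accept item [D' → D .] counts as a complete item here).

Augment with D' → D and build the canonical LR(0) collection (I0 = CLOSURE({[D' → . D]}), then GOTO on every symbol after a dot until no new states appear). It has 12 states:
  I0: { [D → . E )], [D' → . D], [E → . ) E y], [E → . E ; -], [E → . y ) y] }  — shift
  I1: { [E → ) . E y], [E → . ) E y], [E → . E ; -], [E → . y ) y] }  — shift
  I2: { [D' → D .] }  — accept
  I3: { [D → E . )], [E → E . ; -] }  — shift
  I4: { [E → y . ) y] }  — shift
  I5: { [E → y ) . y] }  — shift
  I6: { [E → y ) y .] }  — reduce
  I7: { [D → E ) .] }  — reduce
  I8: { [E → E ; . -] }  — shift
  I9: { [E → E ; - .] }  — reduce
  I10: { [E → ) E . y], [E → E . ; -] }  — shift
  I11: { [E → ) E y .] }  — reduce

Every state is either a pure shift/goto state or contains exactly one complete item and nothing to shift — no conflicts. The grammar is LR(0).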